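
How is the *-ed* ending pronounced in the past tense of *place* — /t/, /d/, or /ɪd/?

The stem *place* ends in a voiceless consonant other than /t/.
The -ed suffix is realized as /ɪd/ after /t, d/; as /t/ after other voiceless consonants; and as /d/ after other voiced sounds.
So -ed on *place* is pronounced /t/.

/t/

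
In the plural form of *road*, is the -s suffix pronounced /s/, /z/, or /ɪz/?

The stem *road* ends in a voiced non-sibilant sound.
The plural suffix surfaces as /ɪz/ after sibilants, /s/ after other voiceless consonants, and /z/ after other voiced sounds.
So the plural -s on *road* is pronounced /z/.

/z/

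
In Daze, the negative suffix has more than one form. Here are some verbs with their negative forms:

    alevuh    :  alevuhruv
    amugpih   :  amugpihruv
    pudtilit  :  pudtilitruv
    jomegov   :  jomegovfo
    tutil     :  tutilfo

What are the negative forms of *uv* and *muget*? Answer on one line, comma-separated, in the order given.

The pattern is voicing of the final consonant: -ruv when the stem ends in a voiceless consonant (*alevuh*, *amugpih*, *pudtilit*); -fo when the stem ends in a voiced consonant (*jomegov*, *tutil*).
Since the final consonant of *uv* is /v/ (voiced), it takes -fo, giving *uvfo*.
Since the final consonant of *muget* is /t/ (voiceless), it takes -ruv, giving *mugetruv*.

uvfo, mugetruv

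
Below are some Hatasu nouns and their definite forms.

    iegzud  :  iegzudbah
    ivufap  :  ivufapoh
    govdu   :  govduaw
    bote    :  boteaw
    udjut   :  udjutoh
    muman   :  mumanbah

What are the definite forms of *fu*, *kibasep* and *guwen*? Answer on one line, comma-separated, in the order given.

fuaw, kibasepoh, guwenbah

The suffix is conditioned by the final sound: -oh when the stem ends in a voiceless consonant (*ivufap*, *udjut*); -bah when the stem ends in a voiced consonant (*iegzud*, *muman*); -aw when the stem ends in a vowel (*govdu*, *bote*).
*fu* — final sound /u/ (a vowel) → -aw → *fuaw*.
*kibasep* — final sound /p/ (a voiceless consonant) → -oh → *kibasepoh*.
*guwen*: final sound = /n/, a voiced consonant → -bah → *guwenbah*.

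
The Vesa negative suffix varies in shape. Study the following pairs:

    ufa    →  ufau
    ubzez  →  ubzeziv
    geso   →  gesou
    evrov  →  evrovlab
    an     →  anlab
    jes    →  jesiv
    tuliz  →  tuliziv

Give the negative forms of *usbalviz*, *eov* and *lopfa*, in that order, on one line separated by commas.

usbalviziv, eovlab, lopfau

The pattern is sibilance of the final sound: -iv when the stem ends in a sibilant (*ubzez*, *jes*, *tuliz*); -lab when the stem ends in a non-sibilant consonant (*evrov*, *an*); -u when the stem ends in a vowel (*ufa*, *geso*).
The final sound of *usbalviz* is /z/, which is a sibilant, so the suffix is -iv, giving *usbalviziv*.
Since the final sound of *eov* is /v/ (a non-sibilant consonant), it takes -lab, giving *eovlab*.
*lopfa* — final sound /a/ (a vowel) → -u → *lopfau*.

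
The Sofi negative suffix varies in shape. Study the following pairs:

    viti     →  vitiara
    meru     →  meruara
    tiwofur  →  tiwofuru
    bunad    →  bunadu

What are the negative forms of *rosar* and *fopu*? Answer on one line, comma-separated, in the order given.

rosaru, fopuara

Looking at the final sound of each stem: -u when the stem ends in a consonant (*tiwofur*, *bunad*); -ara when the stem ends in a vowel (*viti*, *meru*).
The final sound of *rosar* is /r/, which is a consonant, so the suffix is -u, giving *rosaru*.
Since the final sound of *fopu* is /u/ (a vowel), it takes -ara, giving *fopuara*.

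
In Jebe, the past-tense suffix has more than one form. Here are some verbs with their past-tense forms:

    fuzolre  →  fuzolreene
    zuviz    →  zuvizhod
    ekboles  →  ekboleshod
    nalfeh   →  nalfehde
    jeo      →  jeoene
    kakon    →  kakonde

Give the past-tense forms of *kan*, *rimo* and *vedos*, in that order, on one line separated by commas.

The alternation tracks the final sound of the stem — -hod when the stem ends in a sibilant (*zuviz*, *ekboles*); -de when the stem ends in a non-sibilant consonant (*nalfeh*, *kakon*); -ene when the stem ends in a vowel (*fuzolre*, *jeo*).
Since the final sound of *kan* is /n/ (a non-sibilant consonant), it takes -de, giving *kande*.
*rimo* — final sound /o/ (a vowel) → -ene → *rimoene*.
*vedos* — final sound /s/ (a sibilant) → -hod → *vedoshod*.

kande, rimoene, vedoshod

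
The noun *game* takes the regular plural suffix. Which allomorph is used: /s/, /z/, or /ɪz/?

The stem *game* ends in a voiced non-sibilant sound.
The plural suffix surfaces as /ɪz/ after sibilants, /s/ after other voiceless consonants, and /z/ after other voiced sounds.
So the plural -s on *game* is pronounced /z/.

/z/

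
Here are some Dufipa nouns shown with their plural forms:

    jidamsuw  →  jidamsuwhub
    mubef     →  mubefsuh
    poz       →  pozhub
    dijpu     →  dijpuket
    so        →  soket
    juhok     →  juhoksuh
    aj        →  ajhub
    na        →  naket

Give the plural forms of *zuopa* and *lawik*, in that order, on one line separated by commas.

zuopaket, lawiksuh

The pattern is voicing of the final sound: -suh when the stem ends in a voiceless consonant (*mubef*, *juhok*); -hub when the stem ends in a voiced consonant (*jidamsuw*, *poz*, *aj*); -ket when the stem ends in a vowel (*dijpu*, *so*, *na*).
Since the final sound of *zuopa* is /a/ (a vowel), it takes -ket, giving *zuopaket*.
The final sound of *lawik* is /k/, which is a voiceless consonant, so the suffix is -suh, giving *lawiksuh*.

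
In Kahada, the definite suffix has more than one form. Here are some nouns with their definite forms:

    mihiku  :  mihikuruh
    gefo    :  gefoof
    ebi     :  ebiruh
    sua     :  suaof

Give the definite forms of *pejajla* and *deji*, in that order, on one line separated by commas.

pejajlaof, dejiruh

The suffix is conditioned by the last vowel: -ruh when the last vowel of the stem is a high vowel (*mihiku*, *ebi*); -of when the last vowel of the stem is a non-high vowel (*gefo*, *sua*).
The last vowel of *pejajla* is /a/, which is a non-high vowel, so the suffix is -of, giving *pejajlaof*.
*deji*: last vowel = /i/, a high vowel → -ruh → *dejiruh*.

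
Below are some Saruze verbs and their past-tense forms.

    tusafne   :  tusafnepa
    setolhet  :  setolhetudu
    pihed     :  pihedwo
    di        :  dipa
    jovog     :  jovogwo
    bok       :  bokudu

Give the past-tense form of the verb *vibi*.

The suffix is conditioned by the final sound: -udu when the stem ends in a voiceless consonant (*setolhet*, *bok*); -wo when the stem ends in a voiced consonant (*pihed*, *jovog*); -pa when the stem ends in a vowel (*tusafne*, *di*).
*vibi* — final sound /i/ (a vowel) → -pa → *vibipa*.

vibipa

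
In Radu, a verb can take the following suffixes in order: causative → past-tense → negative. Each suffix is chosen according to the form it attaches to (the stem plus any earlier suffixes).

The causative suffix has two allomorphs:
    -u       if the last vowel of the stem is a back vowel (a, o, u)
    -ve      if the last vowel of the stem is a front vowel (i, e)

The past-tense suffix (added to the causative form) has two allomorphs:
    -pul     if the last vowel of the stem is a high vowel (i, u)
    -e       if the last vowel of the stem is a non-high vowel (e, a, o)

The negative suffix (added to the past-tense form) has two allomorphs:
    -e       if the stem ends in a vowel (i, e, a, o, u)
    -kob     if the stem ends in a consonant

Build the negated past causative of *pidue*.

The last vowel of *pidue* is /e/, which is a front vowel, so the causative suffix is -ve, giving *pidueve*.
The causative form *pidueve*: last vowel = /e/, a non-high vowel → -e → *piduevee*.
The final sound of the past-tense form *piduevee* is /e/, which is a vowel, so the negative suffix is -e, giving *pidueveee*.

pidueveee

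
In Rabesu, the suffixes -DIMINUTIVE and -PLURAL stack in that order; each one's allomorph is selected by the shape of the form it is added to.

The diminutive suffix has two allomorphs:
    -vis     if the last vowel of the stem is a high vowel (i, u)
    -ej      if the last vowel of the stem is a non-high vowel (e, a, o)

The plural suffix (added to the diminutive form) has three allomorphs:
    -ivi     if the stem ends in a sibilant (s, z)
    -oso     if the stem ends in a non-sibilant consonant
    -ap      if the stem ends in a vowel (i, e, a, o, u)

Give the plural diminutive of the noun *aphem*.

*aphem* — last vowel /e/ (a non-high vowel) → -ej → *aphemej*.
Since the final sound of the diminutive form *aphemej* is /j/ (a non-sibilant consonant), it takes -oso, giving *aphemejoso*.

aphemejoso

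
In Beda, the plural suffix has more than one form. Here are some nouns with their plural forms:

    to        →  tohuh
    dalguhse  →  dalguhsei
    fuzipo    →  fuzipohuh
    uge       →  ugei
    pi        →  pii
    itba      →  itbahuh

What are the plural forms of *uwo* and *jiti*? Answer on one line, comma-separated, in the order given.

The pattern is front/back vowel harmony: -i when the last vowel of the stem is a front vowel (*dalguhse*, *uge*, *pi*); -huh when the last vowel of the stem is a back vowel (*to*, *fuzipo*, *itba*).
*uwo*: last vowel = /o/, a back vowel → -huh → *uwohuh*.
The last vowel of *jiti* is /i/, which is a front vowel, so the suffix is -i, giving *jitii*.

uwohuh, jitii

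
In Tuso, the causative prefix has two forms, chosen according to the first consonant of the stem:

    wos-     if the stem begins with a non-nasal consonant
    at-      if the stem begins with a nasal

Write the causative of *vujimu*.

wosvujimu

Since the first consonant of *vujimu* is /v/ (non-nasal), it takes wos-, giving *wosvujimu*.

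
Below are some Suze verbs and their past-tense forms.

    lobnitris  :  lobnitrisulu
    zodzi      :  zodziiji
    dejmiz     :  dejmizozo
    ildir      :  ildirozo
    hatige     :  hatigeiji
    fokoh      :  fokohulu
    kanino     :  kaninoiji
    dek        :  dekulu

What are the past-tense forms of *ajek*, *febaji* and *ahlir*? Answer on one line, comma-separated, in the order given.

ajekulu, febajiiji, ahlirozo

The alternation tracks the final sound of the stem — -ulu when the stem ends in a voiceless consonant (*lobnitris*, *fokoh*, *dek*); -ozo when the stem ends in a voiced consonant (*dejmiz*, *ildir*); -iji when the stem ends in a vowel (*zodzi*, *hatige*, *kanino*).
Since the final sound of *ajek* is /k/ (a voiceless consonant), it takes -ulu, giving *ajekulu*.
*febaji* — final sound /i/ (a vowel) → -iji → *febajiiji*.
*ahlir*: final sound = /r/, a voiced consonant → -ozo → *ahlirozo*.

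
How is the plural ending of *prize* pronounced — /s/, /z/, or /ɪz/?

The stem *prize* ends in a sibilant (/s, z, ʃ, ʒ, tʃ, dʒ/).
The plural suffix surfaces as /ɪz/ after sibilants, /s/ after other voiceless consonants, and /z/ after other voiced sounds.
So the plural -s on *prize* is pronounced /ɪz/.

/ɪz/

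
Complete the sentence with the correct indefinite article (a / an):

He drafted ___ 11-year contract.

an

The indefinite article is chosen by the initial *sound* of the following word, not its spelling.
The number *11* is spoken "eleven", beginning with /ɪˈlɛvən/ — a vowel sound.
So the article is *an*: He drafted an 11-year contract.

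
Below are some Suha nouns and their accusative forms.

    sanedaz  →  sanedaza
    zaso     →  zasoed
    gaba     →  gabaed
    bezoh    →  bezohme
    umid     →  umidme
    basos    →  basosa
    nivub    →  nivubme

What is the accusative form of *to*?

toed

Looking at the final sound of each stem: -a when the stem ends in a sibilant (*sanedaz*, *basos*); -me when the stem ends in a non-sibilant consonant (*bezoh*, *umid*, *nivub*); -ed when the stem ends in a vowel (*zaso*, *gaba*).
Since the final sound of *to* is /o/ (a vowel), it takes -ed, giving *toed*.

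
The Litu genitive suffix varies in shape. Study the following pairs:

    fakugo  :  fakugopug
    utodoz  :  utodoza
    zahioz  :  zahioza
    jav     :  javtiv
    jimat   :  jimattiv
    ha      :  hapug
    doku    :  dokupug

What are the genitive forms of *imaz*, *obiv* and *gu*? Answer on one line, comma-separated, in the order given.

Looking at the final sound of each stem: -a when the stem ends in a sibilant (*utodoz*, *zahioz*); -tiv when the stem ends in a non-sibilant consonant (*jav*, *jimat*); -pug when the stem ends in a vowel (*fakugo*, *ha*, *doku*).
*imaz*: final sound = /z/, a sibilant → -a → *imaza*.
The final sound of *obiv* is /v/, which is a non-sibilant consonant, so the suffix is -tiv, giving *obivtiv*.
The final sound of *gu* is /u/, which is a vowel, so the suffix is -pug, giving *gupug*.

imaza, obivtiv, gupug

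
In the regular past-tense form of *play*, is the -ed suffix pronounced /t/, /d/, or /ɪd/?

/d/

The stem *play* ends in a voiced sound other than /d/.
The -ed suffix is realized as /ɪd/ after /t, d/; as /t/ after other voiceless consonants; and as /d/ after other voiced sounds.
So -ed on *play* is pronounced /d/.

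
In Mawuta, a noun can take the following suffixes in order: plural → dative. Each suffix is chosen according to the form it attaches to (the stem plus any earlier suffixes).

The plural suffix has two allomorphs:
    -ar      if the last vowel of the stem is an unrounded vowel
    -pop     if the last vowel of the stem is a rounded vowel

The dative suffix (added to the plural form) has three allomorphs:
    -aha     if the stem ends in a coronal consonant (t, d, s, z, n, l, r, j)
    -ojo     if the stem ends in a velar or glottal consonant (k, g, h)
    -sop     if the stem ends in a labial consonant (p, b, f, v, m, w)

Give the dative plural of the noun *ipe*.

ipearaha

The last vowel of *ipe* is /e/, which is an unrounded vowel, so the plural suffix is -ar, giving *ipear*.
The plural form *ipear* — final consonant /r/ (coronal) → -aha → *ipearaha*.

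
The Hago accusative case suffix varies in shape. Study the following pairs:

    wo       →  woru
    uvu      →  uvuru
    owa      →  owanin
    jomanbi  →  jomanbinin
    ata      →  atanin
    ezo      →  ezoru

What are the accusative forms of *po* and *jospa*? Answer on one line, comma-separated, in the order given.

poru, jospanin

The pattern is rounding harmony: -ru when the last vowel of the stem is a rounded vowel (*wo*, *uvu*, *ezo*); -nin when the last vowel of the stem is an unrounded vowel (*owa*, *jomanbi*, *ata*).
Since the last vowel of *po* is /o/ (a rounded vowel), it takes -ru, giving *poru*.
*jospa* — last vowel /a/ (an unrounded vowel) → -nin → *jospanin*.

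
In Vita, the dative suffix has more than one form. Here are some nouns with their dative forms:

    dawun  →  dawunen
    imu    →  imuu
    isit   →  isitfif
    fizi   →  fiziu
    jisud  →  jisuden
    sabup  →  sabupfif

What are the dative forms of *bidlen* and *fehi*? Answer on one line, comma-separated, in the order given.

bidlenen, fehiu

Looking at the final sound of each stem: -fif when the stem ends in a voiceless consonant (*isit*, *sabup*); -en when the stem ends in a voiced consonant (*dawun*, *jisud*); -u when the stem ends in a vowel (*imu*, *fizi*).
*bidlen*: final sound = /n/, a voiced consonant → -en → *bidlenen*.
*fehi*: final sound = /i/, a vowel → -u → *fehiu*.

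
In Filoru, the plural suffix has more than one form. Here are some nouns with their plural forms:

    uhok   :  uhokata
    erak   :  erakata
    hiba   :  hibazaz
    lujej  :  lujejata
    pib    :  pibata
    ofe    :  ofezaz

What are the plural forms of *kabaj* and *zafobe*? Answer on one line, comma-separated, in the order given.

kabajata, zafobezaz

The suffix is conditioned by the final sound: -ata when the stem ends in a consonant (*uhok*, *erak*, *lujej*, *pib*); -zaz when the stem ends in a vowel (*hiba*, *ofe*).
The final sound of *kabaj* is /j/, which is a consonant, so the suffix is -ata, giving *kabajata*.
The final sound of *zafobe* is /e/, which is a vowel, so the suffix is -zaz, giving *zafobezaz*.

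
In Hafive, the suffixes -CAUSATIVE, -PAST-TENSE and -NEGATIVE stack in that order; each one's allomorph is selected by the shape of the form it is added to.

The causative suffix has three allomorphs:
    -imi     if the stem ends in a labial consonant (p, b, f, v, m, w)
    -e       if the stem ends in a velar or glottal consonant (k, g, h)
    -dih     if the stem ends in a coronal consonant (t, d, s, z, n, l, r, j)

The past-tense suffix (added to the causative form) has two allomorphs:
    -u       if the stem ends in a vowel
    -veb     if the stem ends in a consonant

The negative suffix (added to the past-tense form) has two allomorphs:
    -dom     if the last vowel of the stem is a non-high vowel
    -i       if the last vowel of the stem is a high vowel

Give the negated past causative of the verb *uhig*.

uhigeui

Since the final consonant of *uhig* is /g/ (velar/glottal), it takes -e, giving *uhige*.
The causative form *uhige* — final sound /e/ (a vowel) → -u → *uhigeu*.
Since the last vowel of the past-tense form *uhigeu* is /u/ (a high vowel), it takes -i, giving *uhigeui*.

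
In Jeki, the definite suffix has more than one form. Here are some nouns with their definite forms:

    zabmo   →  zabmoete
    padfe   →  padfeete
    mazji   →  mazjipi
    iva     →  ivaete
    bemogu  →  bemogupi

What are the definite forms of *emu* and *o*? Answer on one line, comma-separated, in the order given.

emupi, oete

Looking at the last vowel of each stem: -pi when the last vowel of the stem is a high vowel (*mazji*, *bemogu*); -ete when the last vowel of the stem is a non-high vowel (*zabmo*, *padfe*, *iva*).
Since the last vowel of *emu* is /u/ (a high vowel), it takes -pi, giving *emupi*.
*o*: last vowel = /o/, a non-high vowel → -ete → *oete*.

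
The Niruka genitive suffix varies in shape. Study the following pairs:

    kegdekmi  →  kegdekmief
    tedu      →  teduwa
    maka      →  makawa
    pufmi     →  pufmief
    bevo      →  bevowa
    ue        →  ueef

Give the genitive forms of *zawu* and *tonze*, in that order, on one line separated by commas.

zawuwa, tonzeef

The alternation tracks the last vowel of the stem — -ef when the last vowel of the stem is a front vowel (*kegdekmi*, *pufmi*, *ue*); -wa when the last vowel of the stem is a back vowel (*tedu*, *maka*, *bevo*).
Since the last vowel of *zawu* is /u/ (a back vowel), it takes -wa, giving *zawuwa*.
The last vowel of *tonze* is /e/, which is a front vowel, so the suffix is -ef, giving *tonzeef*.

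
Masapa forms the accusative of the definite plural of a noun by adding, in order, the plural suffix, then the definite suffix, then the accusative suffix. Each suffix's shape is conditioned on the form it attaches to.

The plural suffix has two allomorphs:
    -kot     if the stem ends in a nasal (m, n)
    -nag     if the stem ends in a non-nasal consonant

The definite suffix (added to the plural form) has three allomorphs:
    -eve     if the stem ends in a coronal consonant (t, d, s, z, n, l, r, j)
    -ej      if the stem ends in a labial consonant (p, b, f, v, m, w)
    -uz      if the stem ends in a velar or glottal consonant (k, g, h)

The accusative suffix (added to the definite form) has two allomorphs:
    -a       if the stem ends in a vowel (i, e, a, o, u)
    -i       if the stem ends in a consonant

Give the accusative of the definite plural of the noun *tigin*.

Since the final consonant of *tigin* is /n/ (a nasal), it takes -kot, giving *tiginkot*.
Since the final consonant of the plural form *tiginkot* is /t/ (coronal), it takes -eve, giving *tiginkoteve*.
The final sound of the definite form *tiginkoteve* is /e/, which is a vowel, so the accusative suffix is -a, giving *tiginkotevea*.

tiginkotevea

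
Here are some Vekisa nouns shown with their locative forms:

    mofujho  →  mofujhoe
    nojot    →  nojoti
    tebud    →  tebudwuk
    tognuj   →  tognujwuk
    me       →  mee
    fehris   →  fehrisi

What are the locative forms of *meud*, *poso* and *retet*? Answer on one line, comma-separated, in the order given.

meudwuk, posoe, reteti

Looking at the final sound of each stem: -i when the stem ends in a voiceless consonant (*nojot*, *fehris*); -wuk when the stem ends in a voiced consonant (*tebud*, *tognuj*); -e when the stem ends in a vowel (*mofujho*, *me*).
*meud* — final sound /d/ (a voiced consonant) → -wuk → *meudwuk*.
Since the final sound of *poso* is /o/ (a vowel), it takes -e, giving *posoe*.
*retet* — final sound /t/ (a voiceless consonant) → -i → *reteti*.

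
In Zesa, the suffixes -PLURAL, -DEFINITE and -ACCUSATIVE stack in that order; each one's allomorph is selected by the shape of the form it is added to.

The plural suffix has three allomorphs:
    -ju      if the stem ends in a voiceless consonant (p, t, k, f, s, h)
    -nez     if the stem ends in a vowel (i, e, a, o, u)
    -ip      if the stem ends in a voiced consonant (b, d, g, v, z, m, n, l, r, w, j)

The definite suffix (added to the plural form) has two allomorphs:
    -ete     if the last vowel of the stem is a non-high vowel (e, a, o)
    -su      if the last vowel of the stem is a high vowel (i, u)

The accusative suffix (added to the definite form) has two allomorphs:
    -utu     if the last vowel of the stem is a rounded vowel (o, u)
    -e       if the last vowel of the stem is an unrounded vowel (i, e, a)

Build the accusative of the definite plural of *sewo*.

The final sound of *sewo* is /o/, which is a vowel, so the plural suffix is -nez, giving *sewonez*.
Since the last vowel of the plural form *sewonez* is /e/ (a non-high vowel), it takes -ete, giving *sewonezete*.
The definite form *sewonezete*: last vowel = /e/, an unrounded vowel → -e → *sewonezetee*.

sewonezetee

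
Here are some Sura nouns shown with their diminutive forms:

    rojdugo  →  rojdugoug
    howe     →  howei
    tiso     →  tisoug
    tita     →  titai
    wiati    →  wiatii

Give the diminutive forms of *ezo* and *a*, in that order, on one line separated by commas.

The pattern is rounding harmony: -ug when the last vowel of the stem is a rounded vowel (*rojdugo*, *tiso*); -i when the last vowel of the stem is an unrounded vowel (*howe*, *tita*, *wiati*).
*ezo*: last vowel = /o/, a rounded vowel → -ug → *ezoug*.
*a* — last vowel /a/ (an unrounded vowel) → -i → *ai*.

ezoug, ai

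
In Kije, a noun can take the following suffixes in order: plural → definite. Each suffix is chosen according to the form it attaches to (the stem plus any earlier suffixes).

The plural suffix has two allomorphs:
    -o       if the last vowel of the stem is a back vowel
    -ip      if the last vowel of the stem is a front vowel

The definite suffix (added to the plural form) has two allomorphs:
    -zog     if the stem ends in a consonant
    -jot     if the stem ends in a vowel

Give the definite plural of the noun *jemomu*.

Since the last vowel of *jemomu* is /u/ (a back vowel), it takes -o, giving *jemomuo*.
Since the final sound of the plural form *jemomuo* is /o/ (a vowel), it takes -jot, giving *jemomuojot*.

jemomuojot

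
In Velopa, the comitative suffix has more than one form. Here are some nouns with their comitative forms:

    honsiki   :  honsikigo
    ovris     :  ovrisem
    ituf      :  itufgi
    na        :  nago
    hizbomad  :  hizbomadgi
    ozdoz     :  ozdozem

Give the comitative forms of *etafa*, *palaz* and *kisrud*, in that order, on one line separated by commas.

The suffix is conditioned by the final sound: -em when the stem ends in a sibilant (*ovris*, *ozdoz*); -gi when the stem ends in a non-sibilant consonant (*ituf*, *hizbomad*); -go when the stem ends in a vowel (*honsiki*, *na*).
*etafa*: final sound = /a/, a vowel → -go → *etafago*.
*palaz*: final sound = /z/, a sibilant → -em → *palazem*.
*kisrud* — final sound /d/ (a non-sibilant consonant) → -gi → *kisrudgi*.

etafago, palazem, kisrudgi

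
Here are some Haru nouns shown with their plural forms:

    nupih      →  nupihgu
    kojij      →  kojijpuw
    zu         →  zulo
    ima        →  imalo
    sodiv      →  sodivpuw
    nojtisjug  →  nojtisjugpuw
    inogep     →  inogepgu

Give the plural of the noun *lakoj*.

lakojpuw

The alternation tracks the final sound of the stem — -gu when the stem ends in a voiceless consonant (*nupih*, *inogep*); -puw when the stem ends in a voiced consonant (*kojij*, *sodiv*, *nojtisjug*); -lo when the stem ends in a vowel (*zu*, *ima*).
*lakoj*: final sound = /j/, a voiced consonant → -puw → *lakojpuw*.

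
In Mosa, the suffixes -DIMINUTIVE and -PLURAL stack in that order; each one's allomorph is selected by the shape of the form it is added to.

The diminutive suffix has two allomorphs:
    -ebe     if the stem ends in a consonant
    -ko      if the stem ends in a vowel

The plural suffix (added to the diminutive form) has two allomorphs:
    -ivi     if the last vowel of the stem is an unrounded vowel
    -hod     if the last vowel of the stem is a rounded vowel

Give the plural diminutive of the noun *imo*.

imokohod

*imo*: final sound = /o/, a vowel → -ko → *imoko*.
The diminutive form *imoko* — last vowel /o/ (a rounded vowel) → -hod → *imokohod*.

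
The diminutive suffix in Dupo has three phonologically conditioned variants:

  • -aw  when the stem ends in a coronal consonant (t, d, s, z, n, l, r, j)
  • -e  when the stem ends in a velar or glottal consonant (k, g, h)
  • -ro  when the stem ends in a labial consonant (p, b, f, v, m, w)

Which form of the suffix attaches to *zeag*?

-e

*zeag*: final consonant = /g/, velar/glottal → -e.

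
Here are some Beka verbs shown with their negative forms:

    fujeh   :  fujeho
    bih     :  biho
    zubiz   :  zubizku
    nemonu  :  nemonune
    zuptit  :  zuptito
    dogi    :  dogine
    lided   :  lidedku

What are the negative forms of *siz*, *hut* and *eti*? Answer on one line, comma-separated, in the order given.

sizku, huto, etine

The alternation tracks the final sound of the stem — -o when the stem ends in a voiceless consonant (*fujeh*, *bih*, *zuptit*); -ku when the stem ends in a voiced consonant (*zubiz*, *lided*); -ne when the stem ends in a vowel (*nemonu*, *dogi*).
*siz*: final sound = /z/, a voiced consonant → -ku → *sizku*.
Since the final sound of *hut* is /t/ (a voiceless consonant), it takes -o, giving *huto*.
The final sound of *eti* is /i/, which is a vowel, so the suffix is -ne, giving *etine*.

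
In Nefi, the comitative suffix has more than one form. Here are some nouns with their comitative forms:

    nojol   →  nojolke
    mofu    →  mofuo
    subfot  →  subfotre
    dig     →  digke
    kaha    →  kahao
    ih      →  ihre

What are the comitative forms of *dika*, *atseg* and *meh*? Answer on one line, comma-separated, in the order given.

The alternation tracks the final sound of the stem — -re when the stem ends in a voiceless consonant (*subfot*, *ih*); -ke when the stem ends in a voiced consonant (*nojol*, *dig*); -o when the stem ends in a vowel (*mofu*, *kaha*).
Since the final sound of *dika* is /a/ (a vowel), it takes -o, giving *dikao*.
The final sound of *atseg* is /g/, which is a voiced consonant, so the suffix is -ke, giving *atsegke*.
Since the final sound of *meh* is /h/ (a voiceless consonant), it takes -re, giving *mehre*.

dikao, atsegke, mehre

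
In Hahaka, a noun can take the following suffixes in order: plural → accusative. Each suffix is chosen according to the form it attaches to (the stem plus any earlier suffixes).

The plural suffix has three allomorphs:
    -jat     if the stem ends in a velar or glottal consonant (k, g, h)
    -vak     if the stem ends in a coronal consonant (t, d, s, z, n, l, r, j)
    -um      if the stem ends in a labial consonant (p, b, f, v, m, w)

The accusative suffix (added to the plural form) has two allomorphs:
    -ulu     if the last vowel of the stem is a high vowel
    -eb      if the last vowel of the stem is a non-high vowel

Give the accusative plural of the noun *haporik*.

haporikjateb

Since the final consonant of *haporik* is /k/ (velar/glottal), it takes -jat, giving *haporikjat*.
The plural form *haporikjat*: last vowel = /a/, a non-high vowel → -eb → *haporikjateb*.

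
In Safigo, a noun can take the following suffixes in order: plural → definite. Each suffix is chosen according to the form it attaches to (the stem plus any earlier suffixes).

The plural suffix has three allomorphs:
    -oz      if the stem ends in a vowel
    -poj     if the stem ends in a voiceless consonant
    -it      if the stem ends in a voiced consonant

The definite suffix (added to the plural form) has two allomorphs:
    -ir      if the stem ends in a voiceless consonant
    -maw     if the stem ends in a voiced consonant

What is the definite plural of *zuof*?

zuofpojmaw

The final sound of *zuof* is /f/, which is a voiceless consonant, so the plural suffix is -poj, giving *zuofpoj*.
The final consonant of the plural form *zuofpoj* is /j/, which is voiced, so the definite suffix is -maw, giving *zuofpojmaw*.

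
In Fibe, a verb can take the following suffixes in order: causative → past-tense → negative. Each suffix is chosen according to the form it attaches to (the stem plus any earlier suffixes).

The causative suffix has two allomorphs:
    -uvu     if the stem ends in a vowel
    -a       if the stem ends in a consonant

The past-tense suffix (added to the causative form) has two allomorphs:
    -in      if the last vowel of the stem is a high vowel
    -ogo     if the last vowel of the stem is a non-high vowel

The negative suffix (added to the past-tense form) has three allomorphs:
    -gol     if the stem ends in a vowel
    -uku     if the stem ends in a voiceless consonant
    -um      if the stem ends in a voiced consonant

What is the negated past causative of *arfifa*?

arfifauvuinum

*arfifa* — final sound /a/ (a vowel) → -uvu → *arfifauvu*.
Since the last vowel of the causative form *arfifauvu* is /u/ (a high vowel), it takes -in, giving *arfifauvuin*.
Since the final sound of the past-tense form *arfifauvuin* is /n/ (a voiced consonant), it takes -um, giving *arfifauvuinum*.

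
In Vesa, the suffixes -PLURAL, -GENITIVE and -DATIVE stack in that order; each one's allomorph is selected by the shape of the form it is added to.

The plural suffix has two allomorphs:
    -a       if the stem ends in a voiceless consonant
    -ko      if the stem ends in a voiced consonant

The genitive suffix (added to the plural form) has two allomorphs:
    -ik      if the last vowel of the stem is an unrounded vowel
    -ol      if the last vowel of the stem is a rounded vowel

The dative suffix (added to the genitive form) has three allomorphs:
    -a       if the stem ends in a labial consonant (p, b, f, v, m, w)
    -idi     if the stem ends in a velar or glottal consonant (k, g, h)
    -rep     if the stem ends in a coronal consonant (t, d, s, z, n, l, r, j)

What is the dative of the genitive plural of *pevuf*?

pevufaikidi

Since the final consonant of *pevuf* is /f/ (voiceless), it takes -a, giving *pevufa*.
The last vowel of the plural form *pevufa* is /a/, which is an unrounded vowel, so the genitive suffix is -ik, giving *pevufaik*.
The genitive form *pevufaik* — final consonant /k/ (velar/glottal) → -idi → *pevufaikidi*.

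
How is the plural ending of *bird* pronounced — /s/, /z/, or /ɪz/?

/z/

The stem *bird* ends in a voiced non-sibilant sound.
The plural suffix surfaces as /ɪz/ after sibilants, /s/ after other voiceless consonants, and /z/ after other voiced sounds.
So the plural -s on *bird* is pronounced /z/.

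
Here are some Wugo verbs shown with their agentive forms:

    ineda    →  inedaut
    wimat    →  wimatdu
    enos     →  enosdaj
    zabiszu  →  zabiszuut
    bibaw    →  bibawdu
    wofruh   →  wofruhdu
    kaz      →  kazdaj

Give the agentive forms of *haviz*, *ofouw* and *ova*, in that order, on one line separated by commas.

havizdaj, ofouwdu, ovaut

The suffix is conditioned by the final sound: -daj when the stem ends in a sibilant (*enos*, *kaz*); -du when the stem ends in a non-sibilant consonant (*wimat*, *bibaw*, *wofruh*); -ut when the stem ends in a vowel (*ineda*, *zabiszu*).
Since the final sound of *haviz* is /z/ (a sibilant), it takes -daj, giving *havizdaj*.
*ofouw*: final sound = /w/, a non-sibilant consonant → -du → *ofouwdu*.
*ova* — final sound /a/ (a vowel) → -ut → *ovaut*.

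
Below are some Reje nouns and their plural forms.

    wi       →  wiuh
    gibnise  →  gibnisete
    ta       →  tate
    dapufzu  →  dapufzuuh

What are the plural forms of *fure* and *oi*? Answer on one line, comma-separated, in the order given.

furete, oiuh

The pattern is height harmony: -uh when the last vowel of the stem is a high vowel (*wi*, *dapufzu*); -te when the last vowel of the stem is a non-high vowel (*gibnise*, *ta*).
*fure* — last vowel /e/ (a non-high vowel) → -te → *furete*.
*oi* — last vowel /i/ (a high vowel) → -uh → *oiuh*.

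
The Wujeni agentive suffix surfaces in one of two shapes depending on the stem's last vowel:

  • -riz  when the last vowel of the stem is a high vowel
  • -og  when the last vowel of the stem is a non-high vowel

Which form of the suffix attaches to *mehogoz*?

-og

The last vowel of *mehogoz* is /o/, which is a non-high vowel, so the suffix is -og.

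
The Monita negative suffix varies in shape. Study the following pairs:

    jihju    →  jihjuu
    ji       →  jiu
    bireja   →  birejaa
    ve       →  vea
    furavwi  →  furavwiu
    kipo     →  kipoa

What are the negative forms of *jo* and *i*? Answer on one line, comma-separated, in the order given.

joa, iu

Looking at the last vowel of each stem: -u when the last vowel of the stem is a high vowel (*jihju*, *ji*, *furavwi*); -a when the last vowel of the stem is a non-high vowel (*bireja*, *ve*, *kipo*).
The last vowel of *jo* is /o/, which is a non-high vowel, so the suffix is -a, giving *joa*.
*i* — last vowel /i/ (a high vowel) → -u → *iu*.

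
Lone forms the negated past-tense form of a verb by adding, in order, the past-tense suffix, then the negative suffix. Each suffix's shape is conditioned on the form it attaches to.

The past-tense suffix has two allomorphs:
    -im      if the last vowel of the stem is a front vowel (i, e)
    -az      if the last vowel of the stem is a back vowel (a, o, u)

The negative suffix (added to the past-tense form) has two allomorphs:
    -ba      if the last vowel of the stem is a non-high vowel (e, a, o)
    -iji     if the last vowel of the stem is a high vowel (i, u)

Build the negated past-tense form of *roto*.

*roto*: last vowel = /o/, a back vowel → -az → *rotoaz*.
The past-tense form *rotoaz* — last vowel /a/ (a non-high vowel) → -ba → *rotoazba*.

rotoazba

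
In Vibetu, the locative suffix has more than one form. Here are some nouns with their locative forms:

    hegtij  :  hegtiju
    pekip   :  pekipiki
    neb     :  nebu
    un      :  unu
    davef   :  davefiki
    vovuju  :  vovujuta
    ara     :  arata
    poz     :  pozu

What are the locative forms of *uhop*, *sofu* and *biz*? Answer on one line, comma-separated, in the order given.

The alternation tracks the final sound of the stem — -iki when the stem ends in a voiceless consonant (*pekip*, *davef*); -u when the stem ends in a voiced consonant (*hegtij*, *neb*, *un*, *poz*); -ta when the stem ends in a vowel (*vovuju*, *ara*).
The final sound of *uhop* is /p/, which is a voiceless consonant, so the suffix is -iki, giving *uhopiki*.
*sofu*: final sound = /u/, a vowel → -ta → *sofuta*.
*biz*: final sound = /z/, a voiced consonant → -u → *bizu*.

uhopiki, sofuta, bizu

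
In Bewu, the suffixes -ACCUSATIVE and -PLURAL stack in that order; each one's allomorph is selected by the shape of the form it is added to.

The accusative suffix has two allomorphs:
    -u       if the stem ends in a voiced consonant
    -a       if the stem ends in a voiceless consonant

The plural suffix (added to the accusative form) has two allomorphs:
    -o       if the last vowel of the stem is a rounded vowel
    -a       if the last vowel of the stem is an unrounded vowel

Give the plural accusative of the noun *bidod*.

bidoduo

*bidod*: final consonant = /d/, voiced → -u → *bidodu*.
The accusative form *bidodu*: last vowel = /u/, a rounded vowel → -o → *bidoduo*.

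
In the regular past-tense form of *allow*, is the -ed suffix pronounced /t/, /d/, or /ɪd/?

The stem *allow* ends in a voiced sound other than /d/.
The -ed suffix is realized as /ɪd/ after /t, d/; as /t/ after other voiceless consonants; and as /d/ after other voiced sounds.
So -ed on *allow* is pronounced /d/.

/d/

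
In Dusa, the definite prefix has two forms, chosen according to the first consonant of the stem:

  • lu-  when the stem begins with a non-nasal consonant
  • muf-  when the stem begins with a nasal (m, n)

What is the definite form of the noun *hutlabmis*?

luhutlabmis

*hutlabmis*: first consonant = /h/, non-nasal → lu- → *luhutlabmis*.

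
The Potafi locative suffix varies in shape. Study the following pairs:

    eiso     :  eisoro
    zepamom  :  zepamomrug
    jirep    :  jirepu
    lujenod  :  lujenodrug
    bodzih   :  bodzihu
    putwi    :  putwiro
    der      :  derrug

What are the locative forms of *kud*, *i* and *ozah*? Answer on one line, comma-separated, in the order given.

The alternation tracks the final sound of the stem — -u when the stem ends in a voiceless consonant (*jirep*, *bodzih*); -rug when the stem ends in a voiced consonant (*zepamom*, *lujenod*, *der*); -ro when the stem ends in a vowel (*eiso*, *putwi*).
*kud*: final sound = /d/, a voiced consonant → -rug → *kudrug*.
The final sound of *i* is /i/, which is a vowel, so the suffix is -ro, giving *iro*.
*ozah* — final sound /h/ (a voiceless consonant) → -u → *ozahu*.

kudrug, iro, ozahu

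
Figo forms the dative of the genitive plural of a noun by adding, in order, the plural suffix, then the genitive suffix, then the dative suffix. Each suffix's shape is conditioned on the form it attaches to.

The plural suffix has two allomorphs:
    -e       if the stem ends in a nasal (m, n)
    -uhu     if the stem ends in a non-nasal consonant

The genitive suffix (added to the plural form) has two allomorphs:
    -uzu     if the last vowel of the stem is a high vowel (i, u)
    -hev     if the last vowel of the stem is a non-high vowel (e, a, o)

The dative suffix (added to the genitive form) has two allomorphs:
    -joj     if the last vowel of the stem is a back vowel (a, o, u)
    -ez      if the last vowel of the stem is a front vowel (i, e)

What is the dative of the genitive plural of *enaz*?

The final consonant of *enaz* is /z/, which is non-nasal, so the plural suffix is -uhu, giving *enazuhu*.
The last vowel of the plural form *enazuhu* is /u/, which is a high vowel, so the genitive suffix is -uzu, giving *enazuhuuzu*.
The genitive form *enazuhuuzu*: last vowel = /u/, a back vowel → -joj → *enazuhuuzujoj*.

enazuhuuzujoj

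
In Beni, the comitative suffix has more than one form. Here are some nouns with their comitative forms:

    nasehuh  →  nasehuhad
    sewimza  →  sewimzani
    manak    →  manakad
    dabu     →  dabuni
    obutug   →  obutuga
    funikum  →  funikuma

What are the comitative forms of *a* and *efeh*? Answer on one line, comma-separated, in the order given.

The pattern is voicing of the final sound: -ad when the stem ends in a voiceless consonant (*nasehuh*, *manak*); -a when the stem ends in a voiced consonant (*obutug*, *funikum*); -ni when the stem ends in a vowel (*sewimza*, *dabu*).
*a*: final sound = /a/, a vowel → -ni → *ani*.
The final sound of *efeh* is /h/, which is a voiceless consonant, so the suffix is -ad, giving *efehad*.

ani, efehad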